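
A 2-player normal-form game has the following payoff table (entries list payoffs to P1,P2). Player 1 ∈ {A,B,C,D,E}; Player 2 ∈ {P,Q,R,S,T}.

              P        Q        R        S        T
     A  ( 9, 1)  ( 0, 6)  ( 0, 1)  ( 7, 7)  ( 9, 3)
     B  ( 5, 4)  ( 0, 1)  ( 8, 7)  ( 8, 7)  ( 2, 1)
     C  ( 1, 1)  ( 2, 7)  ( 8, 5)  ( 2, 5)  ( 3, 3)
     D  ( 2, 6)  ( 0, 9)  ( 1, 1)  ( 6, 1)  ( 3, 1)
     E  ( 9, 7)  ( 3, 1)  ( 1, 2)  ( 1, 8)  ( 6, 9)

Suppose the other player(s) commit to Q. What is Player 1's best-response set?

BR_1 = {E}

u_1(A vs Q) = 0
u_1(B vs Q) = 0
u_1(C vs Q) = 2
u_1(D vs Q) = 0
u_1(E vs Q) = 3
max payoff 3 at {E}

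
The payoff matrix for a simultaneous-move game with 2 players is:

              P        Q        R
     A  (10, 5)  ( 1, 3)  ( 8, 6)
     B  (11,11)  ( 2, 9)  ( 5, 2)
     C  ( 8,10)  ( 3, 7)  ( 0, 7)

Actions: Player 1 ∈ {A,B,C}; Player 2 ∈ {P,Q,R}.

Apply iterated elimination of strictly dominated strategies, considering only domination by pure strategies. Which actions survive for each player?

P2 drop Q (P beats it: A:5>3 B:11>9 C:10>7)
P1 drop C (A beats it: P:10>8 R:8>0)
P1→{A,B} P2→{P,R}

Remaining: P1:{A,B} P2:{P,R}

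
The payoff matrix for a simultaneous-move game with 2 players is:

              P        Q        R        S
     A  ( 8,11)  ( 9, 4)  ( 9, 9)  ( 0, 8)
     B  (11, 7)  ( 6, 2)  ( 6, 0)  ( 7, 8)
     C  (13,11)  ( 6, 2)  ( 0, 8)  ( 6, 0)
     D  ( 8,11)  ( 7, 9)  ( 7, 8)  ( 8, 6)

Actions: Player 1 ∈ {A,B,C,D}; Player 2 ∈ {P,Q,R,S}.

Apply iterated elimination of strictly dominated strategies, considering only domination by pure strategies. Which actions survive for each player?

P2 drop Q (P beats it: A:11>4 B:7>2 C:11>2 D:11>9)
P2 drop R (P beats it: A:11>9 B:7>0 C:11>8 D:11>8)
P1 drop A (B beats it: P:11>8 S:7>0)
P1→{B,C,D} P2→{P,S}

Remaining: P1:{B,C,D} P2:{P,S}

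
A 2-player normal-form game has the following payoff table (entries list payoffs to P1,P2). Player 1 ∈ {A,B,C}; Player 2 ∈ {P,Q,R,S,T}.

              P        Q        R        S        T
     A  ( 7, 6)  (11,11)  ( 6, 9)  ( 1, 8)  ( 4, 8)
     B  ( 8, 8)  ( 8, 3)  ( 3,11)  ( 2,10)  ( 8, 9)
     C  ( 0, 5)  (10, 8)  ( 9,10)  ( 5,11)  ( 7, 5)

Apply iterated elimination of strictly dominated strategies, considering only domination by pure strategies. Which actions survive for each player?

Remaining: P1:{A,C} P2:{Q,R,S}

P2 drop P (R beats it: A:9>6 B:11>8 C:10>5)
P2 drop T (R beats it: A:9>8 B:11>9 C:10>5)
P1 drop B (C beats it: Q:10>8 R:9>3 S:5>2)
P1→{A,C} P2→{Q,R,S}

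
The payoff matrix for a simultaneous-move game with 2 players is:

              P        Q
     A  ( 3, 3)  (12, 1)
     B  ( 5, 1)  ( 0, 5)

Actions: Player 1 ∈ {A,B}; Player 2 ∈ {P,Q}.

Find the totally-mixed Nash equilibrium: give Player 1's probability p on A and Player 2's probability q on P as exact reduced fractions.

P1 indiff ⇒ q·3+(1-q)·12 = q·5+(1-q)·0 ⇒ q(-2) = (1-q)(-12) ⇒ q = 6/7
P2 indiff ⇒ p·3+(1-p)·1 = p·1+(1-p)·5 ⇒ p(2) = (1-p)(4) ⇒ p = 2/3

(p,q) = (2/3, 6/7)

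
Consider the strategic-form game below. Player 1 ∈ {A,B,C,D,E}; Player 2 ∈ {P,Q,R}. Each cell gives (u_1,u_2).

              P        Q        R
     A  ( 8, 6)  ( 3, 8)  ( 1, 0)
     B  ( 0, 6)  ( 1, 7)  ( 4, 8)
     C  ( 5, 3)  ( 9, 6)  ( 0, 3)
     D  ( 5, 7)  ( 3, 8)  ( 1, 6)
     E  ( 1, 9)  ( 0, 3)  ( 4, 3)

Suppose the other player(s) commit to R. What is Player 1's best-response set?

argmax u_1 = {B,E}

u_1(A vs R) = 1
u_1(B vs R) = 4
u_1(C vs R) = 0
u_1(D vs R) = 1
u_1(E vs R) = 4
max payoff 4 at {B,E}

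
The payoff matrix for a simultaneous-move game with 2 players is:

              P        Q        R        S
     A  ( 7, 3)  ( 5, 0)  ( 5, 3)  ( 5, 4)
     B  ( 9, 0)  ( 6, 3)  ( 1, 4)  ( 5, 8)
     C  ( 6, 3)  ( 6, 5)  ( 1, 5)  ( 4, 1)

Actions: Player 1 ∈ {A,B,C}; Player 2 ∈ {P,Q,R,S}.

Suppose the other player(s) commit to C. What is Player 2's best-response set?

BR_2 = {Q,R}

u_2(P vs C) = 3
u_2(Q vs C) = 5
u_2(R vs C) = 5
u_2(S vs C) = 1
max payoff 5 at {Q,R}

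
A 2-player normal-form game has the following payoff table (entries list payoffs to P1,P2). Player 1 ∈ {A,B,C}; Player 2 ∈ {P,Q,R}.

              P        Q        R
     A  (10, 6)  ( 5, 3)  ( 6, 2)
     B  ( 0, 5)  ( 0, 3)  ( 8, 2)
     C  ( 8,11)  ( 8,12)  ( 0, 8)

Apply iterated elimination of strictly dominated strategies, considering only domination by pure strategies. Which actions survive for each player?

IESDS → P1:{A,C} P2:{P,Q}

P2 drop R (P beats it: A:6>2 B:5>2 C:11>8)
P1 drop B (A beats it: P:10>0 Q:5>0)
P1→{A,C} P2→{P,Q}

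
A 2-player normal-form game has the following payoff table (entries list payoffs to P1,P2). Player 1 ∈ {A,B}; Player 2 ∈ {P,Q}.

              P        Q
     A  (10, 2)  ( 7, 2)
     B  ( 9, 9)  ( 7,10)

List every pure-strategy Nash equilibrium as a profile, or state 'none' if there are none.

(A,P): NE
(A,Q): NE
(B,P): not NE [P1→A gives 10>9; P2→Q gives 10>9]
(B,Q): NE

Nash profiles: (A,P), (A,Q), (B,Q)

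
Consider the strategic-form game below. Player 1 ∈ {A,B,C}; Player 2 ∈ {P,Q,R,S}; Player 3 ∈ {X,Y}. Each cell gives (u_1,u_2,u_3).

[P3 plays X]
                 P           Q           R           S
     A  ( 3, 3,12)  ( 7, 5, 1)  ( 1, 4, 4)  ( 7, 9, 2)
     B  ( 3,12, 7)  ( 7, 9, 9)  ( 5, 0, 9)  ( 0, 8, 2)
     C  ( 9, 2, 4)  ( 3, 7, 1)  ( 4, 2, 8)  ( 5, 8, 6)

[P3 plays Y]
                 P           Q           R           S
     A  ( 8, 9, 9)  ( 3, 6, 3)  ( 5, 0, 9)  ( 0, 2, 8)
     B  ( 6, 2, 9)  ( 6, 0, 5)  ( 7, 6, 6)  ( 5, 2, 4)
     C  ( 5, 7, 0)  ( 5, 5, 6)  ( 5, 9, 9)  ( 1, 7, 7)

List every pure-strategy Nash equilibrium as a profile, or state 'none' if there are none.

(A,P,X): not NE [P1→C gives 9>3; P2→S gives 9>3]
(A,P,Y): not NE [P3→X gives 12>9]
(A,Q,X): not NE [P2→S gives 9>5; P3→Y gives 3>1]
(A,Q,Y): not NE [P1→B gives 6>3; P2→P gives 9>6]
(A,R,X): not NE [P1→B gives 5>1; P2→S gives 9>4; P3→Y gives 9>4]
(A,R,Y): not NE [P1→B gives 7>5; P2→P gives 9>0]
(A,S,X): not NE [P3→Y gives 8>2]
(A,S,Y): not NE [P1→B gives 5>0; P2→P gives 9>2]
(B,P,X): not NE [P1→C gives 9>3; P3→Y gives 9>7]
(B,P,Y): not NE [P1→A gives 8>6; P2→R gives 6>2]
(B,Q,X): not NE [P2→P gives 12>9]
(B,Q,Y): not NE [P2→R gives 6>0; P3→X gives 9>5]
(B,R,X): not NE [P2→P gives 12>0]
(B,R,Y): not NE [P3→X gives 9>6]
(B,S,X): not NE [P1→A gives 7>0; P2→P gives 12>8; P3→Y gives 4>2]
(B,S,Y): not NE [P2→R gives 6>2]
(C,P,X): not NE [P2→S gives 8>2]
(C,P,Y): not NE [P1→A gives 8>5; P2→R gives 9>7; P3→X gives 4>0]
(C,Q,X): not NE [P1→B gives 7>3; P2→S gives 8>7; P3→Y gives 6>1]
(C,Q,Y): not NE [P1→B gives 6>5; P2→R gives 9>5]
(C,R,X): not NE [P1→B gives 5>4; P2→S gives 8>2; P3→Y gives 9>8]
(C,R,Y): not NE [P1→B gives 7>5]
(C,S,X): not NE [P1→A gives 7>5; P3→Y gives 7>6]
(C,S,Y): not NE [P1→B gives 5>1; P2→R gives 9>7]

No pure NE.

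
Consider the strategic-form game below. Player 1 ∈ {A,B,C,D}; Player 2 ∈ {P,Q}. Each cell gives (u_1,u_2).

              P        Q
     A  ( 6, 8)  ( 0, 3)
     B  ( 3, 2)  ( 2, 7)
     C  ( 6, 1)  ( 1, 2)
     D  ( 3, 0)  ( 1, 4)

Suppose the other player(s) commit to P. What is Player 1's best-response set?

u_1(A vs P) = 6
u_1(B vs P) = 3
u_1(C vs P) = 6
u_1(D vs P) = 3
max payoff 6 at {A,C}

BR_1 = {A,C}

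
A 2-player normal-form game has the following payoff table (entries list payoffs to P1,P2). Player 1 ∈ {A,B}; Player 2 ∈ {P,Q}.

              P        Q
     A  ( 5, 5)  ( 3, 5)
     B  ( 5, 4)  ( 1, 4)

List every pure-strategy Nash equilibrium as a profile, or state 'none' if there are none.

PSNE = {(A,P), (A,Q), (B,P)}

(A,P): NE
(A,Q): NE
(B,P): NE
(B,Q): not NE [P1→A gives 3>1]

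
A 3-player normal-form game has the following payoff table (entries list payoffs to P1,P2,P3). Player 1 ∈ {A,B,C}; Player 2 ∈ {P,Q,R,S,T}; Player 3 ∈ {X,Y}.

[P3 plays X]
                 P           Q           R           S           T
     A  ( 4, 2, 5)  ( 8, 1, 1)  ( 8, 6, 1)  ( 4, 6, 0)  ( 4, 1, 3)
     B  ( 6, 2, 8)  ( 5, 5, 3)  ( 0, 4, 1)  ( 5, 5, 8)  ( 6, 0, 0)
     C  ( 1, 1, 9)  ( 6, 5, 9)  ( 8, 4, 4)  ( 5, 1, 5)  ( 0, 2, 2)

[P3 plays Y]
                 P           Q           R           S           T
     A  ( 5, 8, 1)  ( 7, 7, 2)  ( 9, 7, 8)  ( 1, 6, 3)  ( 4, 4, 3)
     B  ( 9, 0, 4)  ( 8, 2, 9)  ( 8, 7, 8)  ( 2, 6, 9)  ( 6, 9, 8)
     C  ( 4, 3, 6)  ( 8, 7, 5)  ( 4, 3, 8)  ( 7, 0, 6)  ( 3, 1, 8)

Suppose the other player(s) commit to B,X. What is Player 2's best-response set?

BR_2 = {Q,S}

u_2(P vs B,X) = 2
u_2(Q vs B,X) = 5
u_2(R vs B,X) = 4
u_2(S vs B,X) = 5
u_2(T vs B,X) = 0
max payoff 5 at {Q,S}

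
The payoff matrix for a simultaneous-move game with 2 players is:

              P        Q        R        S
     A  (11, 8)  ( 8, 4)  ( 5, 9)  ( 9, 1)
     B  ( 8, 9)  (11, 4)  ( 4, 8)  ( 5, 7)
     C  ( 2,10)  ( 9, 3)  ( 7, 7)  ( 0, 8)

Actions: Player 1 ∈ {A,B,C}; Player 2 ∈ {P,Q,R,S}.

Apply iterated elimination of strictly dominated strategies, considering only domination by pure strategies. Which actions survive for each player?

P2 drop Q (P beats it: A:8>4 B:9>4 C:10>3)
P1 drop B (A beats it: P:11>8 R:5>4 S:9>5)
P2 drop S (P beats it: A:8>1 C:10>8)
P1→{A,C} P2→{P,R}

Survivors P1:{A,C} P2:{P,R}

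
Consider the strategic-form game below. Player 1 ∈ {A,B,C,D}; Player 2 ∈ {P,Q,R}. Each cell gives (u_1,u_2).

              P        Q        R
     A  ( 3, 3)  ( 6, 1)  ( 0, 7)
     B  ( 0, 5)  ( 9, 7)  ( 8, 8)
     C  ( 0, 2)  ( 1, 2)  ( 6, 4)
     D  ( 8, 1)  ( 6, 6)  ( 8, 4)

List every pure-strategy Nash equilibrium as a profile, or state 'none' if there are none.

PSNE = {(B,R)}

(A,P): not NE [P1→D gives 8>3; P2→R gives 7>3]
(A,Q): not NE [P1→B gives 9>6; P2→R gives 7>1]
(A,R): not NE [P1→D gives 8>0]
(B,P): not NE [P1→D gives 8>0; P2→R gives 8>5]
(B,Q): not NE [P2→R gives 8>7]
(B,R): NE
(C,P): not NE [P1→D gives 8>0; P2→R gives 4>2]
(C,Q): not NE [P1→B gives 9>1; P2→R gives 4>2]
(C,R): not NE [P1→D gives 8>6]
(D,P): not NE [P2→Q gives 6>1]
(D,Q): not NE [P1→B gives 9>6]
(D,R): not NE [P2→Q gives 6>4]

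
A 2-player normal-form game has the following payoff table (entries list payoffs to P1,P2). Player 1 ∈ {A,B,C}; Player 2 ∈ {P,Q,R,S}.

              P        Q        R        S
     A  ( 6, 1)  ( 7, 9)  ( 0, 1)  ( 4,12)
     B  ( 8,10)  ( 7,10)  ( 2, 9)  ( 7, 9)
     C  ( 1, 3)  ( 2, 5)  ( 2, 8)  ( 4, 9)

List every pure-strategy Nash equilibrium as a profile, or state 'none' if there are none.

(A,P): not NE [P1→B gives 8>6; P2→S gives 12>1]
(A,Q): not NE [P2→S gives 12>9]
(A,R): not NE [P1→C gives 2>0; P2→S gives 12>1]
(A,S): not NE [P1→B gives 7>4]
(B,P): NE
(B,Q): NE
(B,R): not NE [P2→Q gives 10>9]
(B,S): not NE [P2→Q gives 10>9]
(C,P): not NE [P1→B gives 8>1; P2→S gives 9>3]
(C,Q): not NE [P1→B gives 7>2; P2→S gives 9>5]
(C,R): not NE [P2→S gives 9>8]
(C,S): not NE [P1→B gives 7>4]

NE set: (B,P), (B,Q)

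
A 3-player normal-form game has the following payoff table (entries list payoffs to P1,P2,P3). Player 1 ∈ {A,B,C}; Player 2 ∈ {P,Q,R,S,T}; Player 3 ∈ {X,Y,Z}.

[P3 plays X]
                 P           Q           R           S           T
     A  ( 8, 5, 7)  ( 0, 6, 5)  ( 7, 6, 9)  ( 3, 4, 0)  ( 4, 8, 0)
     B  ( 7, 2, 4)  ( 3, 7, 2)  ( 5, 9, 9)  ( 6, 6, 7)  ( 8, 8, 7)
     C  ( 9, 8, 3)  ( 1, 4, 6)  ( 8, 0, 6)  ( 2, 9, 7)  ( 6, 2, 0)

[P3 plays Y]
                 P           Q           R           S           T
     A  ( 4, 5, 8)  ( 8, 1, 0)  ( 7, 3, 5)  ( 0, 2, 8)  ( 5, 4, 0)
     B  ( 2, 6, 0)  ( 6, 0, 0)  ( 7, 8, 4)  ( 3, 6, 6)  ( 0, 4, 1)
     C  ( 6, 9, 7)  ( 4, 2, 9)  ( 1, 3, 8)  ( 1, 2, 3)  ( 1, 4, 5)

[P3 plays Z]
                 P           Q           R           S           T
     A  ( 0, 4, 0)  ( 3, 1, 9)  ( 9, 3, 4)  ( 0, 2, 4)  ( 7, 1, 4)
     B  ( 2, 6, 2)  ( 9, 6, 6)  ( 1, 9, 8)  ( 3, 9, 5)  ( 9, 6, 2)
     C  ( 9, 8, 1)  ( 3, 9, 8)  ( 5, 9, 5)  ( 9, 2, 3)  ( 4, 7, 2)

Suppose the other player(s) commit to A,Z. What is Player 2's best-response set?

argmax u_2 = {P}

u_2(P vs A,Z) = 4
u_2(Q vs A,Z) = 1
u_2(R vs A,Z) = 3
u_2(S vs A,Z) = 2
u_2(T vs A,Z) = 1
max payoff 4 at {P}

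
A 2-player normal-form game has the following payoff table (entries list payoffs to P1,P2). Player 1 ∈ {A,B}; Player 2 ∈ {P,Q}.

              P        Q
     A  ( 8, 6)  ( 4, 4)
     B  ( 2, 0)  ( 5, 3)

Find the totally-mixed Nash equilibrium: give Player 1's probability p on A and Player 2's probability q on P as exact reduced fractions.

p=3/5, q=1/7

P1 indiff ⇒ q·8+(1-q)·4 = q·2+(1-q)·5 ⇒ q(6) = (1-q)(1) ⇒ q = 1/7
P2 indiff ⇒ p·6+(1-p)·0 = p·4+(1-p)·3 ⇒ p(2) = (1-p)(3) ⇒ p = 3/5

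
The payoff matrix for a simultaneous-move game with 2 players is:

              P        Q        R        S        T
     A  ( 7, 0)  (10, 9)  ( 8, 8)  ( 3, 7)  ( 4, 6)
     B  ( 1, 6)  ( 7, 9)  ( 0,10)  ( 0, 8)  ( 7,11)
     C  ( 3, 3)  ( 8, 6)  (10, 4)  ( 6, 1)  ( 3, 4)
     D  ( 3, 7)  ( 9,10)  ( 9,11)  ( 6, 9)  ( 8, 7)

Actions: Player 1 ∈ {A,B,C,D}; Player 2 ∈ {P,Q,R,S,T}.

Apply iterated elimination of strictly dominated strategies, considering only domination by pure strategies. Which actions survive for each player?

IESDS → P1:{A,C,D} P2:{Q,R}

P1 drop B (D beats it: P:3>1 Q:9>7 R:9>0 S:6>0 T:8>7)
P2 drop P (Q beats it: A:9>0 C:6>3 D:10>7)
P2 drop S (Q beats it: A:9>7 C:6>1 D:10>9)
P2 drop T (Q beats it: A:9>6 C:6>4 D:10>7)
P1→{A,C,D} P2→{Q,R}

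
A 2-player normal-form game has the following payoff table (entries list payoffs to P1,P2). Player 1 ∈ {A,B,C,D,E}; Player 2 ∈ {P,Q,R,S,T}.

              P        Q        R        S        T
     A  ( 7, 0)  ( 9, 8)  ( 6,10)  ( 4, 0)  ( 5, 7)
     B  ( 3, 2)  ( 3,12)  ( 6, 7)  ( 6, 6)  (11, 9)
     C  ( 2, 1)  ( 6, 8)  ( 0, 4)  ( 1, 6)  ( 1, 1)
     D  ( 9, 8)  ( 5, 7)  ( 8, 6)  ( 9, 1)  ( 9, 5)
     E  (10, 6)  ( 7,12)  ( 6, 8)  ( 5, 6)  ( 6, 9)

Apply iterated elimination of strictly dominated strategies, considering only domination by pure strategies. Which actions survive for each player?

P1 drop C (A beats it: P:7>2 Q:9>6 R:6>0 S:4>1 T:5>1)
P2 drop S (Q beats it: A:8>0 B:12>6 D:7>1 E:12>6)
P2 drop T (Q beats it: A:8>7 B:12>9 D:7>5 E:12>9)
P1 drop B (D beats it: P:9>3 Q:5>3 R:8>6)
P1→{A,D,E} P2→{P,Q,R}

IESDS → P1:{A,D,E} P2:{P,Q,R}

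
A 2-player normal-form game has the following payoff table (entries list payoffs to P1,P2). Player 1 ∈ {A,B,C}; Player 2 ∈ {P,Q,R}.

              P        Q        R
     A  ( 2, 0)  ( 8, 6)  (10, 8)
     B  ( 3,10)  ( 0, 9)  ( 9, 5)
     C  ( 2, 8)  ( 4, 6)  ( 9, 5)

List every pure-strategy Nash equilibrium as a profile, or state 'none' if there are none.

(A,P): not NE [P1→B gives 3>2; P2→R gives 8>0]
(A,Q): not NE [P2→R gives 8>6]
(A,R): NE
(B,P): NE
(B,Q): not NE [P1→A gives 8>0; P2→P gives 10>9]
(B,R): not NE [P1→A gives 10>9; P2→P gives 10>5]
(C,P): not NE [P1→B gives 3>2]
(C,Q): not NE [P1→A gives 8>4; P2→P gives 8>6]
(C,R): not NE [P1→A gives 10>9; P2→P gives 8>5]

NE set: (A,R), (B,P)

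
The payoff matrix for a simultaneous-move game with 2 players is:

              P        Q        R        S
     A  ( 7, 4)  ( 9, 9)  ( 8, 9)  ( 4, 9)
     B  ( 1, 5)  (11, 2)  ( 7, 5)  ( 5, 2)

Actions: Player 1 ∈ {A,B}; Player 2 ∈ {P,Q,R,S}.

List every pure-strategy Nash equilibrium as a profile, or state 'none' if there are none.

PSNE = {(A,R)}

(A,P): not NE [P2→S gives 9>4]
(A,Q): not NE [P1→B gives 11>9]
(A,R): NE
(A,S): not NE [P1→B gives 5>4]
(B,P): not NE [P1→A gives 7>1]
(B,Q): not NE [P2→R gives 5>2]
(B,R): not NE [P1→A gives 8>7]
(B,S): not NE [P2→R gives 5>2]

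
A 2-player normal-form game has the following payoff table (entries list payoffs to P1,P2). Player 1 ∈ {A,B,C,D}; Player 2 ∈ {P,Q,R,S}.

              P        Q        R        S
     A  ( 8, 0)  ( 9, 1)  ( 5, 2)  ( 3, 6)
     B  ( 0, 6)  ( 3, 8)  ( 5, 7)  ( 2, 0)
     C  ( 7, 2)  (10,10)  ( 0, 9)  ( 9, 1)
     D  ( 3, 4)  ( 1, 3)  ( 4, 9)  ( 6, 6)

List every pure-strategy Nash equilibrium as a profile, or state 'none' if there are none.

NE set: (C,Q)

(A,P): not NE [P2→S gives 6>0]
(A,Q): not NE [P1→C gives 10>9; P2→S gives 6>1]
(A,R): not NE [P2→S gives 6>2]
(A,S): not NE [P1→C gives 9>3]
(B,P): not NE [P1→A gives 8>0; P2→Q gives 8>6]
(B,Q): not NE [P1→C gives 10>3]
(B,R): not NE [P2→Q gives 8>7]
(B,S): not NE [P1→C gives 9>2; P2→Q gives 8>0]
(C,P): not NE [P1→A gives 8>7; P2→Q gives 10>2]
(C,Q): NE
(C,R): not NE [P1→B gives 5>0; P2→Q gives 10>9]
(C,S): not NE [P2→Q gives 10>1]
(D,P): not NE [P1→A gives 8>3; P2→R gives 9>4]
(D,Q): not NE [P1→C gives 10>1; P2→R gives 9>3]
(D,R): not NE [P1→B gives 5>4]
(D,S): not NE [P1→C gives 9>6; P2→R gives 9>6]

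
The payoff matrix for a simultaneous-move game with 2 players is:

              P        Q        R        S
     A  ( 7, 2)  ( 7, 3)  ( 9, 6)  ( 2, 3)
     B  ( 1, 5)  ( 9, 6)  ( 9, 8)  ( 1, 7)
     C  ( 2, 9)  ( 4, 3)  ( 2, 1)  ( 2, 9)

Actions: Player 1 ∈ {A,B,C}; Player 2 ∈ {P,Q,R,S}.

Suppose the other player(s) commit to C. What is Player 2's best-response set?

BR_2 = {P,S}

u_2(P vs C) = 9
u_2(Q vs C) = 3
u_2(R vs C) = 1
u_2(S vs C) = 9
max payoff 9 at {P,S}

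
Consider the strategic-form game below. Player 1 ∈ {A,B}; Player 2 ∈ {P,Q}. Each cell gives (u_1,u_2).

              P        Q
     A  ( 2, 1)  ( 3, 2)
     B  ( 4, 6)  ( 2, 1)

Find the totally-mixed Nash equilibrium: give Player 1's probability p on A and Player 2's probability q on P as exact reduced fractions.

P1 indiff ⇒ q·2+(1-q)·3 = q·4+(1-q)·2 ⇒ q(-2) = (1-q)(-1) ⇒ q = 1/3
P2 indiff ⇒ p·1+(1-p)·6 = p·2+(1-p)·1 ⇒ p(-1) = (1-p)(-5) ⇒ p = 5/6

(p,q) = (5/6, 1/3)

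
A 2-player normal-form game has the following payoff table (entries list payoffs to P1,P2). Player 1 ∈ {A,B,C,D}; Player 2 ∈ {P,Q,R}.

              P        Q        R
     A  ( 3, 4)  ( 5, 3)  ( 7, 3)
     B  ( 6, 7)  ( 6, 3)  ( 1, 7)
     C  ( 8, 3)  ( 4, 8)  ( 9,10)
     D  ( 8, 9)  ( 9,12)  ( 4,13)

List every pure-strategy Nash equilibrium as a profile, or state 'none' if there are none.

NE set: (C,R)

(A,P): not NE [P1→D gives 8>3]
(A,Q): not NE [P1→D gives 9>5; P2→P gives 4>3]
(A,R): not NE [P1→C gives 9>7; P2→P gives 4>3]
(B,P): not NE [P1→D gives 8>6]
(B,Q): not NE [P1→D gives 9>6; P2→R gives 7>3]
(B,R): not NE [P1→C gives 9>1]
(C,P): not NE [P2→R gives 10>3]
(C,Q): not NE [P1→D gives 9>4; P2→R gives 10>8]
(C,R): NE
(D,P): not NE [P2→R gives 13>9]
(D,Q): not NE [P2→R gives 13>12]
(D,R): not NE [P1→C gives 9>4]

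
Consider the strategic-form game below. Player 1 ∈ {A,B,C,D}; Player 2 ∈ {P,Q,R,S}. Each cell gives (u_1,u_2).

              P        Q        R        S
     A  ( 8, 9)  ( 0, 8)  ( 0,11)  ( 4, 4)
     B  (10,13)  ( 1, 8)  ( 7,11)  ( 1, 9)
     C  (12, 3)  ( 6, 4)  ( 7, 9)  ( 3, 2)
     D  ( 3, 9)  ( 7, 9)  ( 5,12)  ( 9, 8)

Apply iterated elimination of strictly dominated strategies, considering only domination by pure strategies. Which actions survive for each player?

P2 drop Q (R beats it: A:11>8 B:11>8 C:9>4 D:12>9)
P2 drop S (P beats it: A:9>4 B:13>9 C:3>2 D:9>8)
P1 drop A (B beats it: P:10>8 R:7>0)
P1 drop D (B beats it: P:10>3 R:7>5)
P1→{B,C} P2→{P,R}

IESDS → P1:{B,C} P2:{P,R}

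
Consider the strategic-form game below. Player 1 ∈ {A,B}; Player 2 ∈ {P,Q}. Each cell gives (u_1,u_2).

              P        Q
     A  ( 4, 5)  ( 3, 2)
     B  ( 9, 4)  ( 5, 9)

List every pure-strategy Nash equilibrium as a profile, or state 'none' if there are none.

Nash profiles: (B,Q)

(A,P): not NE [P1→B gives 9>4]
(A,Q): not NE [P1→B gives 5>3; P2→P gives 5>2]
(B,P): not NE [P2→Q gives 9>4]
(B,Q): NE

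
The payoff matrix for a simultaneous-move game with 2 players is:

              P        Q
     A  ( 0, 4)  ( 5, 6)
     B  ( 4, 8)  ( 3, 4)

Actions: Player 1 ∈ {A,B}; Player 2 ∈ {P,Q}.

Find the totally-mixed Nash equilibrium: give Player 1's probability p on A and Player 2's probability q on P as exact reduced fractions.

P1 indiff ⇒ q·0+(1-q)·5 = q·4+(1-q)·3 ⇒ q(-4) = (1-q)(-2) ⇒ q = 1/3
P2 indiff ⇒ p·4+(1-p)·8 = p·6+(1-p)·4 ⇒ p(-2) = (1-p)(-4) ⇒ p = 2/3

p=2/3, q=1/3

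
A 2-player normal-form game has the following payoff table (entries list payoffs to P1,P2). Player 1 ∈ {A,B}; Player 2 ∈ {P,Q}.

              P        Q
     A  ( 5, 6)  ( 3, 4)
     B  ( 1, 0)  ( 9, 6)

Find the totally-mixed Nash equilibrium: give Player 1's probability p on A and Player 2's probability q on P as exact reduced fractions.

(p,q) = (3/4, 3/5)

P1 indiff ⇒ q·5+(1-q)·3 = q·1+(1-q)·9 ⇒ q(4) = (1-q)(6) ⇒ q = 3/5
P2 indiff ⇒ p·6+(1-p)·0 = p·4+(1-p)·6 ⇒ p(2) = (1-p)(6) ⇒ p = 3/4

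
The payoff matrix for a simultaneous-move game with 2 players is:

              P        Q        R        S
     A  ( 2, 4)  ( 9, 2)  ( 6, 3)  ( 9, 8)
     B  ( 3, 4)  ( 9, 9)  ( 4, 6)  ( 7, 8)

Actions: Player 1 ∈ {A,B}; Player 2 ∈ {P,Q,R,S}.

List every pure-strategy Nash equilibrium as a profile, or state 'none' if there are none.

(A,P): not NE [P1→B gives 3>2; P2→S gives 8>4]
(A,Q): not NE [P2→S gives 8>2]
(A,R): not NE [P2→S gives 8>3]
(A,S): NE
(B,P): not NE [P2→Q gives 9>4]
(B,Q): NE
(B,R): not NE [P1→A gives 6>4; P2→Q gives 9>6]
(B,S): not NE [P1→A gives 9>7; P2→Q gives 9>8]

Nash profiles: (A,S), (B,Q)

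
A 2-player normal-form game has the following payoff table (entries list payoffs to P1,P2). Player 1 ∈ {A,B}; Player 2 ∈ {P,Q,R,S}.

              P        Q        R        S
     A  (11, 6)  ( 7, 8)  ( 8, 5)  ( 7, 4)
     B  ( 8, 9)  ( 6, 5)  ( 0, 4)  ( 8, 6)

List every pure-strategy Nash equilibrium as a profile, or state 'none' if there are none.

(A,P): not NE [P2→Q gives 8>6]
(A,Q): NE
(A,R): not NE [P2→Q gives 8>5]
(A,S): not NE [P1→B gives 8>7; P2→Q gives 8>4]
(B,P): not NE [P1→A gives 11>8]
(B,Q): not NE [P1→A gives 7>6; P2→P gives 9>5]
(B,R): not NE [P1→A gives 8>0; P2→P gives 9>4]
(B,S): not NE [P2→P gives 9>6]

NE set: (A,Q)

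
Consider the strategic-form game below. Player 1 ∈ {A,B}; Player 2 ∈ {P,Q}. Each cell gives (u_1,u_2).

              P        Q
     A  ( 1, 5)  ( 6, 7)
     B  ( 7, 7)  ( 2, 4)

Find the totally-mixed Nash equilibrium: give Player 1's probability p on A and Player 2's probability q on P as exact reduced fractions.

P1 mixes 3/5 on A; P2 mixes 2/5 on P

P1 indiff ⇒ q·1+(1-q)·6 = q·7+(1-q)·2 ⇒ q(-6) = (1-q)(-4) ⇒ q = 2/5
P2 indiff ⇒ p·5+(1-p)·7 = p·7+(1-p)·4 ⇒ p(-2) = (1-p)(-3) ⇒ p = 3/5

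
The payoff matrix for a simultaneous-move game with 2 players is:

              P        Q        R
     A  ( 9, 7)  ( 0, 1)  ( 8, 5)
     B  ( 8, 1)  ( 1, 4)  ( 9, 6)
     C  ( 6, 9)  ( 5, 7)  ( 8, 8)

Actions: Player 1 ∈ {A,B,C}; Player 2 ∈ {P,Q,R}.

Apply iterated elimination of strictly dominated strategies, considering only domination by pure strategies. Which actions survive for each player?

P2 drop Q (R beats it: A:5>1 B:6>4 C:8>7)
P1 drop C (B beats it: P:8>6 R:9>8)
P1→{A,B} P2→{P,R}

Remaining: P1:{A,B} P2:{P,R}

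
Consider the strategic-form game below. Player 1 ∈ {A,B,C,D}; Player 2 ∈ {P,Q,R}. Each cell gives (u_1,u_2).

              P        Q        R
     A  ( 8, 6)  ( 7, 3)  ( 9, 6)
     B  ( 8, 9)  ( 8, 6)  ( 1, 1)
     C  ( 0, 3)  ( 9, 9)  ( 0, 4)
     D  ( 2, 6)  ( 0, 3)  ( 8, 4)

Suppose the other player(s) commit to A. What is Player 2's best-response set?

u_2(P vs A) = 6
u_2(Q vs A) = 3
u_2(R vs A) = 6
max payoff 6 at {P,R}

argmax u_2 = {P,R}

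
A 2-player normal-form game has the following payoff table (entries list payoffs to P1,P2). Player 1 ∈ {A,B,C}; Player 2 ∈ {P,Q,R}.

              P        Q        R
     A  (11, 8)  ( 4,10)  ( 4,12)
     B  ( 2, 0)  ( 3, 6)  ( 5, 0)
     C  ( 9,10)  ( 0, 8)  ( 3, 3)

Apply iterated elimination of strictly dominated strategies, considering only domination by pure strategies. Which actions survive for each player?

Survivors P1:{A,B} P2:{Q,R}

P1 drop C (A beats it: P:11>9 Q:4>0 R:4>3)
P2 drop P (Q beats it: A:10>8 B:6>0)
P1→{A,B} P2→{Q,R}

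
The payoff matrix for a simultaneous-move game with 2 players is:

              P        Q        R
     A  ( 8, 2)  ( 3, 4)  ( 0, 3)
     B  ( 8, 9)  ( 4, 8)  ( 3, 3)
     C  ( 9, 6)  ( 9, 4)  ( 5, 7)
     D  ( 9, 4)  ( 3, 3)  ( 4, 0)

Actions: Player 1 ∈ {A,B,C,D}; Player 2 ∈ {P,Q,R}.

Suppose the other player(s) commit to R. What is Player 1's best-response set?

argmax u_1 = {C}

u_1(A vs R) = 0
u_1(B vs R) = 3
u_1(C vs R) = 5
u_1(D vs R) = 4
max payoff 5 at {C}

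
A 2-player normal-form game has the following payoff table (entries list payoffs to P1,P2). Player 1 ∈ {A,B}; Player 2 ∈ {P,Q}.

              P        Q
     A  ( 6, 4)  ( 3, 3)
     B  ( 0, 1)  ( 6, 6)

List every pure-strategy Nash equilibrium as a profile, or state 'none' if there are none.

(A,P): NE
(A,Q): not NE [P1→B gives 6>3; P2→P gives 4>3]
(B,P): not NE [P1→A gives 6>0; P2→Q gives 6>1]
(B,Q): NE

NE set: (A,P), (B,Q)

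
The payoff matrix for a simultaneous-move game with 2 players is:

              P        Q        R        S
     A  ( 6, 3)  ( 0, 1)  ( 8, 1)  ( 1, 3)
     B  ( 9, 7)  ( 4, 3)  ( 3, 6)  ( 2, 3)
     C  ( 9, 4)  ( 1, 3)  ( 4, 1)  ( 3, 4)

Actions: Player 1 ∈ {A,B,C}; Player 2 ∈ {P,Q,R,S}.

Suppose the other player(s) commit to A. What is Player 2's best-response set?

u_2(P vs A) = 3
u_2(Q vs A) = 1
u_2(R vs A) = 1
u_2(S vs A) = 3
max payoff 3 at {P,S}

P2 best: {P,S}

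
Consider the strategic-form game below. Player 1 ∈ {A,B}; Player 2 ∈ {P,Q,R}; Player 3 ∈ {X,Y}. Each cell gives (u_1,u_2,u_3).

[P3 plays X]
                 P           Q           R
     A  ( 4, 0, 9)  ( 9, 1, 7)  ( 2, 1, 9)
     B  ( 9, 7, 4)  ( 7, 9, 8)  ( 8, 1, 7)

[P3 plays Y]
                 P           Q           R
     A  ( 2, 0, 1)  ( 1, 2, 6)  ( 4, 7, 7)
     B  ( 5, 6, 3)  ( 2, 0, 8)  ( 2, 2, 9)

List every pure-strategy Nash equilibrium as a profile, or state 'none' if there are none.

(A,P,X): not NE [P1→B gives 9>4; P2→R gives 1>0]
(A,P,Y): not NE [P1→B gives 5>2; P2→R gives 7>0; P3→X gives 9>1]
(A,Q,X): NE
(A,Q,Y): not NE [P1→B gives 2>1; P2→R gives 7>2; P3→X gives 7>6]
(A,R,X): not NE [P1→B gives 8>2]
(A,R,Y): not NE [P3→X gives 9>7]
(B,P,X): not NE [P2→Q gives 9>7]
(B,P,Y): not NE [P3→X gives 4>3]
(B,Q,X): not NE [P1→A gives 9>7]
(B,Q,Y): not NE [P2→P gives 6>0]
(B,R,X): not NE [P2→Q gives 9>1; P3→Y gives 9>7]
(B,R,Y): not NE [P1→A gives 4>2; P2→P gives 6>2]

NE set: (A,Q,X)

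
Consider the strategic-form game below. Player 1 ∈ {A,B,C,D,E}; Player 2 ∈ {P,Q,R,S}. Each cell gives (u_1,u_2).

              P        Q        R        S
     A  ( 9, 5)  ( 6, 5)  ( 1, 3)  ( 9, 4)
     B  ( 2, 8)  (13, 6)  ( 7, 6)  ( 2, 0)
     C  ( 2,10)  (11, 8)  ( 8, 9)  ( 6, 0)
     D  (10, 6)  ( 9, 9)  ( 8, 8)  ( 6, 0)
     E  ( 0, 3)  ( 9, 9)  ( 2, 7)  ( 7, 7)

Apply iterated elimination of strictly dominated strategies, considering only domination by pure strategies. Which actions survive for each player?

Remaining: P1:{B,C,D} P2:{P,Q,R}

P2 drop S (Q beats it: A:5>4 B:6>0 C:8>0 D:9>0 E:9>7)
P1 drop A (D beats it: P:10>9 Q:9>6 R:8>1)
P1 drop E (B beats it: P:2>0 Q:13>9 R:7>2)
P1→{B,C,D} P2→{P,Q,R}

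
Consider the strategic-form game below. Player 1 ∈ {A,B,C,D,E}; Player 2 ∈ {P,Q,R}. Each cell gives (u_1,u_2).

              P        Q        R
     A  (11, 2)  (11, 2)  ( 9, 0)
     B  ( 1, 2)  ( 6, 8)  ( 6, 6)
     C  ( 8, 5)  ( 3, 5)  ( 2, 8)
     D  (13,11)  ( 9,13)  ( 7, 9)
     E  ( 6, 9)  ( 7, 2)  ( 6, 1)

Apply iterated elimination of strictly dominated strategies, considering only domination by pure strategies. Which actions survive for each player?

Remaining: P1:{A,D} P2:{P,Q}

P1 drop B (A beats it: P:11>1 Q:11>6 R:9>6)
P1 drop C (A beats it: P:11>8 Q:11>3 R:9>2)
P1 drop E (A beats it: P:11>6 Q:11>7 R:9>6)
P2 drop R (P beats it: A:2>0 D:11>9)
P1→{A,D} P2→{P,Q}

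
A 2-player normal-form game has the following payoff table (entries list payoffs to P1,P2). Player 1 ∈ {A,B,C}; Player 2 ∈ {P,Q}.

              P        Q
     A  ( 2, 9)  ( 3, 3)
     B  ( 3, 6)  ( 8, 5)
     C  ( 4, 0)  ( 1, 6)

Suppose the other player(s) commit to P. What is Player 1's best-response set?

BR_1 = {C}

u_1(A vs P) = 2
u_1(B vs P) = 3
u_1(C vs P) = 4
max payoff 4 at {C}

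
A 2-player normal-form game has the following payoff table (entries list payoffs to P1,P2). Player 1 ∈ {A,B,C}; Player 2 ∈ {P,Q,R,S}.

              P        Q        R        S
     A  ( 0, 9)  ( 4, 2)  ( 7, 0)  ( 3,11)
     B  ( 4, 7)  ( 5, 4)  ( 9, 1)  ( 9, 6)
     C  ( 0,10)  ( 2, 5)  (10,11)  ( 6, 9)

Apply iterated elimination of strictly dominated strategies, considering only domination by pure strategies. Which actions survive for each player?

Remaining: P1:{B,C} P2:{P,R}

P1 drop A (B beats it: P:4>0 Q:5>4 R:9>7 S:9>3)
P2 drop Q (P beats it: B:7>4 C:10>5)
P2 drop S (P beats it: B:7>6 C:10>9)
P1→{B,C} P2→{P,R}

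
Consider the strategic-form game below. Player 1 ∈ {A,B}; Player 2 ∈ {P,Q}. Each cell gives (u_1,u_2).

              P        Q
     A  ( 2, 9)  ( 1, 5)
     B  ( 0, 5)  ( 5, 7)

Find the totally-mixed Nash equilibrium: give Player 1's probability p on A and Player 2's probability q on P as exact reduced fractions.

P1 indiff ⇒ q·2+(1-q)·1 = q·0+(1-q)·5 ⇒ q(2) = (1-q)(4) ⇒ q = 2/3
P2 indiff ⇒ p·9+(1-p)·5 = p·5+(1-p)·7 ⇒ p(4) = (1-p)(2) ⇒ p = 1/3

(p,q) = (1/3, 2/3)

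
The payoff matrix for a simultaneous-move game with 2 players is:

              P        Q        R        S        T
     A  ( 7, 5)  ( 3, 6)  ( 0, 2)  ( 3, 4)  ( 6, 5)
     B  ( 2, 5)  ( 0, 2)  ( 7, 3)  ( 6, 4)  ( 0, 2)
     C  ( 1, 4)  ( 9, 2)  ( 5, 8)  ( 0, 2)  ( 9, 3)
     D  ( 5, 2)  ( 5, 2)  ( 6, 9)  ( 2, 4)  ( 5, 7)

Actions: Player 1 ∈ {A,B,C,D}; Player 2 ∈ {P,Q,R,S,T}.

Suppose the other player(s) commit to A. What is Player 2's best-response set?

u_2(P vs A) = 5
u_2(Q vs A) = 6
u_2(R vs A) = 2
u_2(S vs A) = 4
u_2(T vs A) = 5
max payoff 6 at {Q}

argmax u_2 = {Q}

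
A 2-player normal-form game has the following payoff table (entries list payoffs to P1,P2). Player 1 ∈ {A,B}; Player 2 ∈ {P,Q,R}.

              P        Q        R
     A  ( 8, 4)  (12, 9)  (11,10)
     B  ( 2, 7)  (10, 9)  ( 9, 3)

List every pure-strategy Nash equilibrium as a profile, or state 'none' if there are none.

(A,P): not NE [P2→R gives 10>4]
(A,Q): not NE [P2→R gives 10>9]
(A,R): NE
(B,P): not NE [P1→A gives 8>2; P2→Q gives 9>7]
(B,Q): not NE [P1→A gives 12>10]
(B,R): not NE [P1→A gives 11>9; P2→Q gives 9>3]

NE set: (A,R)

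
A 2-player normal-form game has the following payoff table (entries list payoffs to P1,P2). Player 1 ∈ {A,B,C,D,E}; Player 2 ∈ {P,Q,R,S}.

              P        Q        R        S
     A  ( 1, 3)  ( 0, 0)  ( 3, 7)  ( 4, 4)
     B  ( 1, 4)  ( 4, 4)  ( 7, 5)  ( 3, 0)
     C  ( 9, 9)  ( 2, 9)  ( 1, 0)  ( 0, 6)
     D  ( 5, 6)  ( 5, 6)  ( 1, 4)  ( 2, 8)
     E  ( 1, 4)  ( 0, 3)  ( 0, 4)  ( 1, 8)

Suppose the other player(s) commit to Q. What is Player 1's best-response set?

P1 best: {D}

u_1(A vs Q) = 0
u_1(B vs Q) = 4
u_1(C vs Q) = 2
u_1(D vs Q) = 5
u_1(E vs Q) = 0
max payoff 5 at {D}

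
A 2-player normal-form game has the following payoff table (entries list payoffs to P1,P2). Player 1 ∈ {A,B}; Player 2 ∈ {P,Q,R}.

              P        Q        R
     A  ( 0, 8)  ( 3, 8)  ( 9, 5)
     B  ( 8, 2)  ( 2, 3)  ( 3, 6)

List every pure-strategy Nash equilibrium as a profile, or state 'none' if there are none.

(A,P): not NE [P1→B gives 8>0]
(A,Q): NE
(A,R): not NE [P2→Q gives 8>5]
(B,P): not NE [P2→R gives 6>2]
(B,Q): not NE [P1→A gives 3>2; P2→R gives 6>3]
(B,R): not NE [P1→A gives 9>3]

Nash profiles: (A,Q)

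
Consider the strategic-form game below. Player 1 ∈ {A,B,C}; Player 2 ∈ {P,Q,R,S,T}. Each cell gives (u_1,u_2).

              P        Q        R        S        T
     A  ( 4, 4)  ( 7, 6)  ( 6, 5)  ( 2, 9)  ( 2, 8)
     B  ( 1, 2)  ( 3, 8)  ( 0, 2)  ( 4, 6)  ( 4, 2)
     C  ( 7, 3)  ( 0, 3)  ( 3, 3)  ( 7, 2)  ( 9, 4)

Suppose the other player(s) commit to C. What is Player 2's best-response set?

BR_2 = {T}

u_2(P vs C) = 3
u_2(Q vs C) = 3
u_2(R vs C) = 3
u_2(S vs C) = 2
u_2(T vs C) = 4
max payoff 4 at {T}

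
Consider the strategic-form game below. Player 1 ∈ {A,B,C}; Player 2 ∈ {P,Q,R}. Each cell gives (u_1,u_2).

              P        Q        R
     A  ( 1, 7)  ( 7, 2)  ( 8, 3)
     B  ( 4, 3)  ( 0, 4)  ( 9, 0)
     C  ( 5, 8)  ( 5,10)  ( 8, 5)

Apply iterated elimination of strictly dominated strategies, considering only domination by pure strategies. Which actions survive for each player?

Remaining: P1:{A,C} P2:{P,Q}

P2 drop R (P beats it: A:7>3 B:3>0 C:8>5)
P1 drop B (C beats it: P:5>4 Q:5>0)
P1→{A,C} P2→{P,Q}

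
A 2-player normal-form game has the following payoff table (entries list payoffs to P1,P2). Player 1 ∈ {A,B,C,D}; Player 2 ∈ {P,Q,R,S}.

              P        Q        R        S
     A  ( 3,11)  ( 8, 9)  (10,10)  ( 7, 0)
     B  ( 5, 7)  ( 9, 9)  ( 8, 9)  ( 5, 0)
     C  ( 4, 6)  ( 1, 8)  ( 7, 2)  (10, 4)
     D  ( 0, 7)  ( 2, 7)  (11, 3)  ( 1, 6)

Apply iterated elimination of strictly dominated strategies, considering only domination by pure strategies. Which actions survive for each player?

P2 drop S (P beats it: A:11>0 B:7>0 C:6>4 D:7>6)
P1 drop C (B beats it: P:5>4 Q:9>1 R:8>7)
P1→{A,B,D} P2→{P,Q,R}

Survivors P1:{A,B,D} P2:{P,Q,R}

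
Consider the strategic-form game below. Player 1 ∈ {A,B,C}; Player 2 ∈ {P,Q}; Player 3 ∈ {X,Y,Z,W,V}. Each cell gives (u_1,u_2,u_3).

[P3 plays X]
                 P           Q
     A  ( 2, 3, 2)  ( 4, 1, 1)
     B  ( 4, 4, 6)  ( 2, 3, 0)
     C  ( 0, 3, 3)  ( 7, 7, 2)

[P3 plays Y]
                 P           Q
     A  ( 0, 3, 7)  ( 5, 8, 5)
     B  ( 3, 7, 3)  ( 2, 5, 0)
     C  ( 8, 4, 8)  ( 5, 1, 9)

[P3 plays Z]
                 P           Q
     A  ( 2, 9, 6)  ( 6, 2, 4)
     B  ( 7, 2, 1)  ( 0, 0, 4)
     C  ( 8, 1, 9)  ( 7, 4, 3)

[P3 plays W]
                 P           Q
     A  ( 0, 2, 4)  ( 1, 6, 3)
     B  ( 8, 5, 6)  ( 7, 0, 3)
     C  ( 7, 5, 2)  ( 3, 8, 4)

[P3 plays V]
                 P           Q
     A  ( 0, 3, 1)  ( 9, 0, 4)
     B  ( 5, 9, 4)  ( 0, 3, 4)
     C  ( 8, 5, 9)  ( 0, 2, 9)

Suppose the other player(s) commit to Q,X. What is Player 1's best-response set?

BR_1 = {C}

u_1(A vs Q,X) = 4
u_1(B vs Q,X) = 2
u_1(C vs Q,X) = 7
max payoff 7 at {C}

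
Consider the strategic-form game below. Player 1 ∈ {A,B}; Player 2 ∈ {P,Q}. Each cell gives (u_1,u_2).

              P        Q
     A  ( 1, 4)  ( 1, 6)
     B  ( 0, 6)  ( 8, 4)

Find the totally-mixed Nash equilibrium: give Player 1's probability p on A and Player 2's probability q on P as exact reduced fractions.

P1 indiff ⇒ q·1+(1-q)·1 = q·0+(1-q)·8 ⇒ q(1) = (1-q)(7) ⇒ q = 7/8
P2 indiff ⇒ p·4+(1-p)·6 = p·6+(1-p)·4 ⇒ p(-2) = (1-p)(-2) ⇒ p = 1/2

p=1/2, q=7/8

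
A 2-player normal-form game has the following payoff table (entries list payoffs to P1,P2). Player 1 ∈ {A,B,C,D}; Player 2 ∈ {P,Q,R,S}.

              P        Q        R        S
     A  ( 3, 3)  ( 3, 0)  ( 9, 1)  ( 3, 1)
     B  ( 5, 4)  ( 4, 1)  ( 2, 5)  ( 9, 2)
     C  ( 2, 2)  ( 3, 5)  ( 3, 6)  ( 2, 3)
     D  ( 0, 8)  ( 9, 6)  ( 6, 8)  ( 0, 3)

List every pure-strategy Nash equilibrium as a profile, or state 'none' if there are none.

(A,P): not NE [P1→B gives 5>3]
(A,Q): not NE [P1→D gives 9>3; P2→P gives 3>0]
(A,R): not NE [P2→P gives 3>1]
(A,S): not NE [P1→B gives 9>3; P2→P gives 3>1]
(B,P): not NE [P2→R gives 5>4]
(B,Q): not NE [P1→D gives 9>4; P2→R gives 5>1]
(B,R): not NE [P1→A gives 9>2]
(B,S): not NE [P2→R gives 5>2]
(C,P): not NE [P1→B gives 5>2; P2→R gives 6>2]
(C,Q): not NE [P1→D gives 9>3; P2→R gives 6>5]
(C,R): not NE [P1→A gives 9>3]
(C,S): not NE [P1→B gives 9>2; P2→R gives 6>3]
(D,P): not NE [P1→B gives 5>0]
(D,Q): not NE [P2→R gives 8>6]
(D,R): not NE [P1→A gives 9>6]
(D,S): not NE [P1→B gives 9>0; P2→R gives 8>3]

PSNE: ∅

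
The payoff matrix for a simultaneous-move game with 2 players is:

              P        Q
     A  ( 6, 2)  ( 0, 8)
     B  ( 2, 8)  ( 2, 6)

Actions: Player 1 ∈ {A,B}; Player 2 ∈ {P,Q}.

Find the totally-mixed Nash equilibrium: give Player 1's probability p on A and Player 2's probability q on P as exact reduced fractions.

P1 indiff ⇒ q·6+(1-q)·0 = q·2+(1-q)·2 ⇒ q(4) = (1-q)(2) ⇒ q = 1/3
P2 indiff ⇒ p·2+(1-p)·8 = p·8+(1-p)·6 ⇒ p(-6) = (1-p)(-2) ⇒ p = 1/4

P1 mixes 1/4 on A; P2 mixes 1/3 on P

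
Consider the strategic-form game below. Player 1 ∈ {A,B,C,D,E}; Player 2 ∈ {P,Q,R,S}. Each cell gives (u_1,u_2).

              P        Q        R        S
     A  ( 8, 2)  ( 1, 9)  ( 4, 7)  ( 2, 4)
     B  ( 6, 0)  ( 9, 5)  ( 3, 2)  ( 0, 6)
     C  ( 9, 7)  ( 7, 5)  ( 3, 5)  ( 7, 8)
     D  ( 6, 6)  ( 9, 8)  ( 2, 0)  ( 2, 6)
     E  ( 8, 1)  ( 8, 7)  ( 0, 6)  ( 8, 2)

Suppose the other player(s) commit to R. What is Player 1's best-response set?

BR_1 = {A}

u_1(A vs R) = 4
u_1(B vs R) = 3
u_1(C vs R) = 3
u_1(D vs R) = 2
u_1(E vs R) = 0
max payoff 4 at {A}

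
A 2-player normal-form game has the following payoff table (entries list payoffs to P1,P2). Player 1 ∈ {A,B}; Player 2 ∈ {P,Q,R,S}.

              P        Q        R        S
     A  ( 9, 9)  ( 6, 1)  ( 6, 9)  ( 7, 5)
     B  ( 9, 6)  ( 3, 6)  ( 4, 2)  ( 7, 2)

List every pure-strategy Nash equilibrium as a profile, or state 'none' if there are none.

Nash profiles: (A,P), (A,R), (B,P)

(A,P): NE
(A,Q): not NE [P2→R gives 9>1]
(A,R): NE
(A,S): not NE [P2→R gives 9>5]
(B,P): NE
(B,Q): not NE [P1→A gives 6>3]
(B,R): not NE [P1→A gives 6>4; P2→Q gives 6>2]
(B,S): not NE [P2→Q gives 6>2]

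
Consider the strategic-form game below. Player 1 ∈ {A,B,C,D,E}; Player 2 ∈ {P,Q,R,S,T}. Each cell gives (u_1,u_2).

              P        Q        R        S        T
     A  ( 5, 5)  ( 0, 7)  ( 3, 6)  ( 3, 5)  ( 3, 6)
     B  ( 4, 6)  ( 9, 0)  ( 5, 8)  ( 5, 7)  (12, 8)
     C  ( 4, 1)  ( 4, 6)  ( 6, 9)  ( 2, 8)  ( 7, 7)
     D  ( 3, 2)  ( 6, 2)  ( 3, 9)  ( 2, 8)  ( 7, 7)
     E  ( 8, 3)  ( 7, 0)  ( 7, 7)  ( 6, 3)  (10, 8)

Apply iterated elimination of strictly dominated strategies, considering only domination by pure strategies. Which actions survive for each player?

P1 drop A (E beats it: P:8>5 Q:7>0 R:7>3 S:6>3 T:10>3)
P1 drop C (E beats it: P:8>4 Q:7>4 R:7>6 S:6>2 T:10>7)
P1 drop D (B beats it: P:4>3 Q:9>6 R:5>3 S:5>2 T:12>7)
P2 drop P (R beats it: B:8>6 E:7>3)
P2 drop Q (R beats it: B:8>0 E:7>0)
P2 drop S (R beats it: B:8>7 E:7>3)
P1→{B,E} P2→{R,T}

Survivors P1:{B,E} P2:{R,T}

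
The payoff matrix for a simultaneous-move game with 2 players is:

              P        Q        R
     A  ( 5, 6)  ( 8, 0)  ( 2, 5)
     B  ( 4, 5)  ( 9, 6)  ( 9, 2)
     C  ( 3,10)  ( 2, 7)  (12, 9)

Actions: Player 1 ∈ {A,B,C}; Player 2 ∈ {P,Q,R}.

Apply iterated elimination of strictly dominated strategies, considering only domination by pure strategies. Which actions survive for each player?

P2 drop R (P beats it: A:6>5 B:5>2 C:10>9)
P1 drop C (A beats it: P:5>3 Q:8>2)
P1→{A,B} P2→{P,Q}

IESDS → P1:{A,B} P2:{P,Q}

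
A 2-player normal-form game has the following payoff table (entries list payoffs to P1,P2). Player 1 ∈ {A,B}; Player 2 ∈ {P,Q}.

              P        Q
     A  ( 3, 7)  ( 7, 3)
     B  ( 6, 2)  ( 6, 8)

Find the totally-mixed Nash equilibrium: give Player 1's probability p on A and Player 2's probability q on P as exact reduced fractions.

P1 indiff ⇒ q·3+(1-q)·7 = q·6+(1-q)·6 ⇒ q(-3) = (1-q)(-1) ⇒ q = 1/4
P2 indiff ⇒ p·7+(1-p)·2 = p·3+(1-p)·8 ⇒ p(4) = (1-p)(6) ⇒ p = 3/5

P1 mixes 3/5 on A; P2 mixes 1/4 on P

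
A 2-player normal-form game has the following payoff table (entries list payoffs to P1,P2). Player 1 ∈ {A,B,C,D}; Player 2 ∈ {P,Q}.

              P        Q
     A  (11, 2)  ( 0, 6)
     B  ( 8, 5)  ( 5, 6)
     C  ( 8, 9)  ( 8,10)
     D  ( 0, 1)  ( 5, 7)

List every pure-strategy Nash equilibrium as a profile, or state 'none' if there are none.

NE set: (C,Q)

(A,P): not NE [P2→Q gives 6>2]
(A,Q): not NE [P1→C gives 8>0]
(B,P): not NE [P1→A gives 11>8; P2→Q gives 6>5]
(B,Q): not NE [P1→C gives 8>5]
(C,P): not NE [P1→A gives 11>8; P2→Q gives 10>9]
(C,Q): NE
(D,P): not NE [P1→A gives 11>0; P2→Q gives 7>1]
(D,Q): not NE [P1→C gives 8>5]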